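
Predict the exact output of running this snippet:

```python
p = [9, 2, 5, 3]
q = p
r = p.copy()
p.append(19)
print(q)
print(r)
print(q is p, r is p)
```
[9, 2, 5, 3, 19]
[9, 2, 5, 3]
True False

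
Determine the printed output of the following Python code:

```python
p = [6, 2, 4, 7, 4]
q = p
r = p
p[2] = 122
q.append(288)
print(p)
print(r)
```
[6, 2, 122, 7, 4, 288]
[6, 2, 122, 7, 4, 288]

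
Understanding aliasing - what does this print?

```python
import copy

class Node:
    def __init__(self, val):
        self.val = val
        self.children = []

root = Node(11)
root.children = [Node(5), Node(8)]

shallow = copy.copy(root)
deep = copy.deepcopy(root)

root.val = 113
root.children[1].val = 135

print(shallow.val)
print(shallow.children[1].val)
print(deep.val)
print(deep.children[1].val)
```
11
135
11
8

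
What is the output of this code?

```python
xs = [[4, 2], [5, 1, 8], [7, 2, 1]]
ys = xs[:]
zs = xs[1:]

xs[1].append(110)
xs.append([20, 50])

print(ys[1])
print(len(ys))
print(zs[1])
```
[5, 1, 8, 110]
3
[7, 2, 1]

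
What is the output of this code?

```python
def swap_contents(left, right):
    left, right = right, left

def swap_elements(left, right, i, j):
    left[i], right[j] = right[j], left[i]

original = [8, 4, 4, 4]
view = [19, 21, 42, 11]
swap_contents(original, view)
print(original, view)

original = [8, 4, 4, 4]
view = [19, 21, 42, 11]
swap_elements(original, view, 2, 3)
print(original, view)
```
[8, 4, 4, 4] [19, 21, 42, 11]
[8, 4, 11, 4] [19, 21, 42, 4]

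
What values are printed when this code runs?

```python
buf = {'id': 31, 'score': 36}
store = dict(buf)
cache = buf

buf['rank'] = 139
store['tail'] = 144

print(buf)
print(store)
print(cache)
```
{'id': 31, 'score': 36, 'rank': 139}
{'id': 31, 'score': 36, 'tail': 144}
{'id': 31, 'score': 36, 'rank': 139}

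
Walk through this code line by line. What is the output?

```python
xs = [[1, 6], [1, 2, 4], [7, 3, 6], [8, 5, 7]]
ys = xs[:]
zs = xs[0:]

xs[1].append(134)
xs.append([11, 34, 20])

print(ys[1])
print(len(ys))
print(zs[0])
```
[1, 2, 4, 134]
4
[1, 6]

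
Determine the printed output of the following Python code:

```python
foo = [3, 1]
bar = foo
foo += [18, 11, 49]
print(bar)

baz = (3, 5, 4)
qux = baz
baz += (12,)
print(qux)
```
[3, 1, 18, 11, 49]
(3, 5, 4)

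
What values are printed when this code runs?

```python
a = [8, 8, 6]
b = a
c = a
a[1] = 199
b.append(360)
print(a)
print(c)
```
[8, 199, 6, 360]
[8, 199, 6, 360]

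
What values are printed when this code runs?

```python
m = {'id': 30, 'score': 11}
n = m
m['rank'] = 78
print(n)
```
{'id': 30, 'score': 11, 'rank': 78}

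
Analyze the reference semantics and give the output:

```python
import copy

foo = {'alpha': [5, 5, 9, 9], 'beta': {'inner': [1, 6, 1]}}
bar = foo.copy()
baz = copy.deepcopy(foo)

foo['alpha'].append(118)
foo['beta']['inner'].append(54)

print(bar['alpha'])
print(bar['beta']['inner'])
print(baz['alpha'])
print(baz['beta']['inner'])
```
[5, 5, 9, 9, 118]
[1, 6, 1, 54]
[5, 5, 9, 9]
[1, 6, 1]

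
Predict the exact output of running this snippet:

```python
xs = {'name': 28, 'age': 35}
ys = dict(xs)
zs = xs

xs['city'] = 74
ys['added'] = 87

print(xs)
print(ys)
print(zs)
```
{'name': 28, 'age': 35, 'city': 74}
{'name': 28, 'age': 35, 'added': 87}
{'name': 28, 'age': 35, 'city': 74}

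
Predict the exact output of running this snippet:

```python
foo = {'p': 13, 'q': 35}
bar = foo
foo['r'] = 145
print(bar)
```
{'p': 13, 'q': 35, 'r': 145}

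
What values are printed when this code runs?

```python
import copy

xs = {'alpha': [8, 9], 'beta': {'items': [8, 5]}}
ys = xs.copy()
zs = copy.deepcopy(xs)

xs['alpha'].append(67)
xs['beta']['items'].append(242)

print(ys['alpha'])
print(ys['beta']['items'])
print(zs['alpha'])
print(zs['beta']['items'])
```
[8, 9, 67]
[8, 5, 242]
[8, 9]
[8, 5]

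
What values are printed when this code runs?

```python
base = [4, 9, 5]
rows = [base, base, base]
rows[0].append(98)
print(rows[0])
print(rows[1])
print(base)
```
[4, 9, 5, 98]
[4, 9, 5, 98]
[4, 9, 5, 98]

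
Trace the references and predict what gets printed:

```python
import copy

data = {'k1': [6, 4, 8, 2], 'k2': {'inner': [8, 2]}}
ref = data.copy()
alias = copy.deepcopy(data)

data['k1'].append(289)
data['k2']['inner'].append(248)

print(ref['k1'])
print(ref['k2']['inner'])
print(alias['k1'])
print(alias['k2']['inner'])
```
[6, 4, 8, 2, 289]
[8, 2, 248]
[6, 4, 8, 2]
[8, 2]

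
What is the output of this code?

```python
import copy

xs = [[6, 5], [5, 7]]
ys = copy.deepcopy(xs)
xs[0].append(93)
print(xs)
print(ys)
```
[[6, 5, 93], [5, 7]]
[[6, 5], [5, 7]]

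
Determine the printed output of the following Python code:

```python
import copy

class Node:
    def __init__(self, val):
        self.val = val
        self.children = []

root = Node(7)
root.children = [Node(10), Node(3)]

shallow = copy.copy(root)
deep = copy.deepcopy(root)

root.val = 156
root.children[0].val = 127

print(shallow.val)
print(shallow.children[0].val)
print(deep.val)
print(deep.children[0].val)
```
7
127
7
10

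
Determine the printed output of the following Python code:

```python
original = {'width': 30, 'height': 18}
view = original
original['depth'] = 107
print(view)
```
{'width': 30, 'height': 18, 'depth': 107}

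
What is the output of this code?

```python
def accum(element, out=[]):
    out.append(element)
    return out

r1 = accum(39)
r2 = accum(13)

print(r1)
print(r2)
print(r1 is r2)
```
[39, 13]
[39, 13]
True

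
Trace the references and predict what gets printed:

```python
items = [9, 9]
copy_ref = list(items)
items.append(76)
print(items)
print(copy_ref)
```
[9, 9, 76]
[9, 9]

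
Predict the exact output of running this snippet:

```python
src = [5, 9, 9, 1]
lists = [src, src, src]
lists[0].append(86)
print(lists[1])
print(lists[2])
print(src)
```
[5, 9, 9, 1, 86]
[5, 9, 9, 1, 86]
[5, 9, 9, 1, 86]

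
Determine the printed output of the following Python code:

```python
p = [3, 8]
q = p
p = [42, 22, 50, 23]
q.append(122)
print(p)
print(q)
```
[42, 22, 50, 23]
[3, 8, 122]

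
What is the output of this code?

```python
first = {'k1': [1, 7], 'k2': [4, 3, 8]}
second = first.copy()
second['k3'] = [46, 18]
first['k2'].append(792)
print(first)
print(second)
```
{'k1': [1, 7], 'k2': [4, 3, 8, 792]}
{'k1': [1, 7], 'k2': [4, 3, 8, 792], 'k3': [46, 18]}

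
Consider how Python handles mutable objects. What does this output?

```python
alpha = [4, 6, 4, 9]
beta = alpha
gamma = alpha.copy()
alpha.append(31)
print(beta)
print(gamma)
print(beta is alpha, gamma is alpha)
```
[4, 6, 4, 9, 31]
[4, 6, 4, 9]
True False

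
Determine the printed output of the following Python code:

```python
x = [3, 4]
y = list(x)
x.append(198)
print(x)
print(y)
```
[3, 4, 198]
[3, 4]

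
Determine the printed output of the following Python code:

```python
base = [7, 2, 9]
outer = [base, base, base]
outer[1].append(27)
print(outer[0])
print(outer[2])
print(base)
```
[7, 2, 9, 27]
[7, 2, 9, 27]
[7, 2, 9, 27]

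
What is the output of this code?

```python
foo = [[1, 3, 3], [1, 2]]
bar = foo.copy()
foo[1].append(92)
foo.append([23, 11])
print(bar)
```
[[1, 3, 3], [1, 2, 92]]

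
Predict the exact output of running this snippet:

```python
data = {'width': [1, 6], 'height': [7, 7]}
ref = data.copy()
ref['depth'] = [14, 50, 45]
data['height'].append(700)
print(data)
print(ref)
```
{'width': [1, 6], 'height': [7, 7, 700]}
{'width': [1, 6], 'height': [7, 7, 700], 'depth': [14, 50, 45]}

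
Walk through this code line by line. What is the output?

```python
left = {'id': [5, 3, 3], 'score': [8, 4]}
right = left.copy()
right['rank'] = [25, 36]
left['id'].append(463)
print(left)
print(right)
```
{'id': [5, 3, 3, 463], 'score': [8, 4]}
{'id': [5, 3, 3, 463], 'score': [8, 4], 'rank': [25, 36]}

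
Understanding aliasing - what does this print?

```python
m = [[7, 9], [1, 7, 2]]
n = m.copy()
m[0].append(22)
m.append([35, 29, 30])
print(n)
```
[[7, 9, 22], [1, 7, 2]]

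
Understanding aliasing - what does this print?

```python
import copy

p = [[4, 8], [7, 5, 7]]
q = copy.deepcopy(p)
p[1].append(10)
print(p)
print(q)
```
[[4, 8], [7, 5, 7, 10]]
[[4, 8], [7, 5, 7]]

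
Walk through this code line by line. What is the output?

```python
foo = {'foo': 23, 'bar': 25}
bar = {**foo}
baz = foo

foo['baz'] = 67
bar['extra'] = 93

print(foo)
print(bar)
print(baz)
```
{'foo': 23, 'bar': 25, 'baz': 67}
{'foo': 23, 'bar': 25, 'extra': 93}
{'foo': 23, 'bar': 25, 'baz': 67}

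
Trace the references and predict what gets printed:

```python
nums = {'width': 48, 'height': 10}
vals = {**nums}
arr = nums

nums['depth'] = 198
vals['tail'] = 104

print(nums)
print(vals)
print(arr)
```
{'width': 48, 'height': 10, 'depth': 198}
{'width': 48, 'height': 10, 'tail': 104}
{'width': 48, 'height': 10, 'depth': 198}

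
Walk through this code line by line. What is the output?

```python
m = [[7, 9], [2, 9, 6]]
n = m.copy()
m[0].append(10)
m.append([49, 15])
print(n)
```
[[7, 9, 10], [2, 9, 6]]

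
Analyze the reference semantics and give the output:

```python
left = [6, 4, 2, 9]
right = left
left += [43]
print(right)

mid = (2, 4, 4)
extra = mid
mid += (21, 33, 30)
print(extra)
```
[6, 4, 2, 9, 43]
(2, 4, 4)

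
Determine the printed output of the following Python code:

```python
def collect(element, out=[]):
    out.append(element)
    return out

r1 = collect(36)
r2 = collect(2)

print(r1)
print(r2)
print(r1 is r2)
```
[36, 2]
[36, 2]
True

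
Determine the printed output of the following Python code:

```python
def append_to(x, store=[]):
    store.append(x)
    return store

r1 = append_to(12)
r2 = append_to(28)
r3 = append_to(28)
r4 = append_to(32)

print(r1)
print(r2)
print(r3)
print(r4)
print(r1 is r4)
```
[12, 28, 28, 32]
[12, 28, 28, 32]
[12, 28, 28, 32]
[12, 28, 28, 32]
True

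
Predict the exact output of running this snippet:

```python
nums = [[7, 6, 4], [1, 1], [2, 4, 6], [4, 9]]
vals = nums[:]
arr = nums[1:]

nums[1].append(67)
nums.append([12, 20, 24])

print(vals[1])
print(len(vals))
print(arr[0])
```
[1, 1, 67]
4
[1, 1, 67]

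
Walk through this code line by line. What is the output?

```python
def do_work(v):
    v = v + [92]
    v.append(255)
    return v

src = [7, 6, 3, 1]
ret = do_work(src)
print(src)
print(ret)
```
[7, 6, 3, 1]
[7, 6, 3, 1, 92, 255]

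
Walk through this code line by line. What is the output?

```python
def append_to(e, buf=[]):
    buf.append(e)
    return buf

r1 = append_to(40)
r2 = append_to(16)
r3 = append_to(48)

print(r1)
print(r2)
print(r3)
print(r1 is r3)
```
[40, 16, 48]
[40, 16, 48]
[40, 16, 48]
True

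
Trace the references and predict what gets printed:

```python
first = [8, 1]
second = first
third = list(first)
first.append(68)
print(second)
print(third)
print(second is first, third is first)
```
[8, 1, 68]
[8, 1]
True False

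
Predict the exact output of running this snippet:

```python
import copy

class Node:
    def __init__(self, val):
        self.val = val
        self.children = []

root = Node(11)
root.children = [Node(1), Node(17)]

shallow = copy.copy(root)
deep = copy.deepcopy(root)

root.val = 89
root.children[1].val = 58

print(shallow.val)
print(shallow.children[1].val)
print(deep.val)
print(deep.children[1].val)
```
11
58
11
17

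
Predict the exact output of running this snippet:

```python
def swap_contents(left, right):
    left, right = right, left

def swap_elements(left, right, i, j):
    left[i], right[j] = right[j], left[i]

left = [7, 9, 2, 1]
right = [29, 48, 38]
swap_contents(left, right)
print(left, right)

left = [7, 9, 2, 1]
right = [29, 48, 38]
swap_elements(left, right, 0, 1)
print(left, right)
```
[7, 9, 2, 1] [29, 48, 38]
[48, 9, 2, 1] [29, 7, 38]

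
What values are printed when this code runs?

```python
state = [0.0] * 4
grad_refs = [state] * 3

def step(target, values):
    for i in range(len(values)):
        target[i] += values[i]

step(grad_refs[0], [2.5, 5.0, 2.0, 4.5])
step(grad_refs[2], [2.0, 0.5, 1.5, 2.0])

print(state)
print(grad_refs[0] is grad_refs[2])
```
[4.5, 5.5, 3.5, 6.5]
True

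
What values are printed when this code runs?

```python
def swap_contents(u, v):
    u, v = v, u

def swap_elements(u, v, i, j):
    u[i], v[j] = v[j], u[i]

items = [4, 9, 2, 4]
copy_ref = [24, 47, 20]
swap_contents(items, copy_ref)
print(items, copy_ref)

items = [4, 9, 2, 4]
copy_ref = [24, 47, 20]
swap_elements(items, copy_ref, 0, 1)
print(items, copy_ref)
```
[4, 9, 2, 4] [24, 47, 20]
[47, 9, 2, 4] [24, 4, 20]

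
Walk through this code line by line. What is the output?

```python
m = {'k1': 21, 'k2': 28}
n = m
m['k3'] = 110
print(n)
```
{'k1': 21, 'k2': 28, 'k3': 110}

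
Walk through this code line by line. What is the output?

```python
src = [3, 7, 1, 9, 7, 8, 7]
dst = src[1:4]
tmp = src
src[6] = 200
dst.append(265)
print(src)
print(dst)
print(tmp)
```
[3, 7, 1, 9, 7, 8, 200]
[7, 1, 9, 265]
[3, 7, 1, 9, 7, 8, 200]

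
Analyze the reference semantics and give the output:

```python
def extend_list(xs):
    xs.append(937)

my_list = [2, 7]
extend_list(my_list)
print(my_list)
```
[2, 7, 937]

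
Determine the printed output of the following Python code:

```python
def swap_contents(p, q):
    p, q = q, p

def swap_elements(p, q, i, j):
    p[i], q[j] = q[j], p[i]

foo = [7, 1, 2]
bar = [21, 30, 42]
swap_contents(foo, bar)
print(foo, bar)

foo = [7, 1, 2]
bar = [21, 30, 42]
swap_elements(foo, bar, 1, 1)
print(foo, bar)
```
[7, 1, 2] [21, 30, 42]
[7, 30, 2] [21, 1, 42]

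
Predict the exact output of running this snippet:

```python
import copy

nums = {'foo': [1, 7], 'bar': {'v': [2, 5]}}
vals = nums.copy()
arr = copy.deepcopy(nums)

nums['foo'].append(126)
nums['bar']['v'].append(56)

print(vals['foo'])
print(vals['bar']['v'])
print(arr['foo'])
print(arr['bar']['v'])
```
[1, 7, 126]
[2, 5, 56]
[1, 7]
[2, 5]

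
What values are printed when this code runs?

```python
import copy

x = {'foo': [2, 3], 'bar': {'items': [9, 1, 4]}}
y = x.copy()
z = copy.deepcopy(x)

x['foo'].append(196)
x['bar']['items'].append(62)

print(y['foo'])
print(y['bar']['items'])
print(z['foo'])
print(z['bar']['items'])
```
[2, 3, 196]
[9, 1, 4, 62]
[2, 3]
[9, 1, 4]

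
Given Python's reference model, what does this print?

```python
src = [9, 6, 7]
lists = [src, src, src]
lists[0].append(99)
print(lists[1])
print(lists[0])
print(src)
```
[9, 6, 7, 99]
[9, 6, 7, 99]
[9, 6, 7, 99]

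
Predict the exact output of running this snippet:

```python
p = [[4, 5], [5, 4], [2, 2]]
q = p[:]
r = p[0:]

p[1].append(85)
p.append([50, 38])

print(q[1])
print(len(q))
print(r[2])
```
[5, 4, 85]
3
[2, 2]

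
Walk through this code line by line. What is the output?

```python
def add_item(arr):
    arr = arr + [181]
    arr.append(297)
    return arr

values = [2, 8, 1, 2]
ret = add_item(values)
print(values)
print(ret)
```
[2, 8, 1, 2]
[2, 8, 1, 2, 181, 297]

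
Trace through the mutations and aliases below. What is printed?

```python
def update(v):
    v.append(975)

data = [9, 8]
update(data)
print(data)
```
[9, 8, 975]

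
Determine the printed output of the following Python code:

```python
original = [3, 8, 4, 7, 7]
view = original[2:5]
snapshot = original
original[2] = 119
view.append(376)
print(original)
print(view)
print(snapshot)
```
[3, 8, 119, 7, 7]
[4, 7, 7, 376]
[3, 8, 119, 7, 7]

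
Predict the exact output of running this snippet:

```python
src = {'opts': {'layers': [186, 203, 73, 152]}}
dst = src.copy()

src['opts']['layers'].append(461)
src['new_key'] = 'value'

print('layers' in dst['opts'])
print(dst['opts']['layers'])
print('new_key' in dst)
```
True
[186, 203, 73, 152, 461]
False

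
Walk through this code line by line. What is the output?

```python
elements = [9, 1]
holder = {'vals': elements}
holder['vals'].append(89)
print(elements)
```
[9, 1, 89]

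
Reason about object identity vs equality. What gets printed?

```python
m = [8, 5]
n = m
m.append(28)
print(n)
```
[8, 5, 28]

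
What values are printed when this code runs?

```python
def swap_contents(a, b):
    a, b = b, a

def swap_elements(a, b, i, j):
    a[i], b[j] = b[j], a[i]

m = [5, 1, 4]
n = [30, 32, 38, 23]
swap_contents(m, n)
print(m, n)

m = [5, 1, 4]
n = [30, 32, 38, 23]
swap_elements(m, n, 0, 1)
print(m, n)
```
[5, 1, 4] [30, 32, 38, 23]
[32, 1, 4] [30, 5, 38, 23]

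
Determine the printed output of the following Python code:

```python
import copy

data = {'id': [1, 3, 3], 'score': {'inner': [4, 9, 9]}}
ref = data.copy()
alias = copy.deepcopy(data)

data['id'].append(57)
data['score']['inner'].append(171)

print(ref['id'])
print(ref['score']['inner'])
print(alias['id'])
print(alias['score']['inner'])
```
[1, 3, 3, 57]
[4, 9, 9, 171]
[1, 3, 3]
[4, 9, 9]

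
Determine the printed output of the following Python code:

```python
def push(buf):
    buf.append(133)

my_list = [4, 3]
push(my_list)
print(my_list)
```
[4, 3, 133]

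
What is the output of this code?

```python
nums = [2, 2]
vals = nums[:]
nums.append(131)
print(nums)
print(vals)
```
[2, 2, 131]
[2, 2]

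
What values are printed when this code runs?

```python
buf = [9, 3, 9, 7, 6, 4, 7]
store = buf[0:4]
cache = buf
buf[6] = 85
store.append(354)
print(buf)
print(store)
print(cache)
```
[9, 3, 9, 7, 6, 4, 85]
[9, 3, 9, 7, 354]
[9, 3, 9, 7, 6, 4, 85]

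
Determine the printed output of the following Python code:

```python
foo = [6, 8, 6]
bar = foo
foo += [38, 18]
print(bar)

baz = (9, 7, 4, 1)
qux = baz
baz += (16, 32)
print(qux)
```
[6, 8, 6, 38, 18]
(9, 7, 4, 1)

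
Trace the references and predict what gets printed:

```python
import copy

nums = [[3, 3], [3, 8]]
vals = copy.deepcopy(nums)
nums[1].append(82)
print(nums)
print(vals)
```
[[3, 3], [3, 8, 82]]
[[3, 3], [3, 8]]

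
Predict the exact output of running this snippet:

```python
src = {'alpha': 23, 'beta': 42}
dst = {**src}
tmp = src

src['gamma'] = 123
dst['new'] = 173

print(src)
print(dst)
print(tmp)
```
{'alpha': 23, 'beta': 42, 'gamma': 123}
{'alpha': 23, 'beta': 42, 'new': 173}
{'alpha': 23, 'beta': 42, 'gamma': 123}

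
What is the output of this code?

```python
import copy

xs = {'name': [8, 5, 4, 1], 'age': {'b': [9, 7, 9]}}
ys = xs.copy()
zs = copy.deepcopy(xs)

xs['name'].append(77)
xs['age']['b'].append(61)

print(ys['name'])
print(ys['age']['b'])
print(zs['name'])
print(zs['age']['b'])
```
[8, 5, 4, 1, 77]
[9, 7, 9, 61]
[8, 5, 4, 1]
[9, 7, 9]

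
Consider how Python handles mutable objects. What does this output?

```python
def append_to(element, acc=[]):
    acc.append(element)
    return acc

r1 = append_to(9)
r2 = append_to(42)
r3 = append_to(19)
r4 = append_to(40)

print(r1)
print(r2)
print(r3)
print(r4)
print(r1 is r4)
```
[9, 42, 19, 40]
[9, 42, 19, 40]
[9, 42, 19, 40]
[9, 42, 19, 40]
True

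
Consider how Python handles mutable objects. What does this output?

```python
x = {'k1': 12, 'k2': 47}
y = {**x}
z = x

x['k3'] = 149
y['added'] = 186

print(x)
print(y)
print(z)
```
{'k1': 12, 'k2': 47, 'k3': 149}
{'k1': 12, 'k2': 47, 'added': 186}
{'k1': 12, 'k2': 47, 'k3': 149}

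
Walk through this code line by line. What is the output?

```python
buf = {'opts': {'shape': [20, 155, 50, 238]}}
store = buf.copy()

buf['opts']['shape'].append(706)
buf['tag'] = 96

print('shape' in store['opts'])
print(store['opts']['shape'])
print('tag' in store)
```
True
[20, 155, 50, 238, 706]
False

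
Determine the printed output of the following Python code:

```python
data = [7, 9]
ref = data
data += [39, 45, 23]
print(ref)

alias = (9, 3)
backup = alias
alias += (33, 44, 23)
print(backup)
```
[7, 9, 39, 45, 23]
(9, 3)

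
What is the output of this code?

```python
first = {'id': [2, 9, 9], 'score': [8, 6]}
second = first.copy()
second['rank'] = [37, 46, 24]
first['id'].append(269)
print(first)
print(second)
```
{'id': [2, 9, 9, 269], 'score': [8, 6]}
{'id': [2, 9, 9, 269], 'score': [8, 6], 'rank': [37, 46, 24]}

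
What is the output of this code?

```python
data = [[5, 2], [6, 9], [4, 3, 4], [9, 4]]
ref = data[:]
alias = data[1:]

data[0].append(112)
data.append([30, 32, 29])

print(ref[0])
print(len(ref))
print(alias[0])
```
[5, 2, 112]
4
[6, 9]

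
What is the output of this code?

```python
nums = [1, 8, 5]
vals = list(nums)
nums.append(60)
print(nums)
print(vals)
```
[1, 8, 5, 60]
[1, 8, 5]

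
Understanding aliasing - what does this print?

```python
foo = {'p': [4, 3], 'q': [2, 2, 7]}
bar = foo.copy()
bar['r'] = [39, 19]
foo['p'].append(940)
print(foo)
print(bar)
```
{'p': [4, 3, 940], 'q': [2, 2, 7]}
{'p': [4, 3, 940], 'q': [2, 2, 7], 'r': [39, 19]}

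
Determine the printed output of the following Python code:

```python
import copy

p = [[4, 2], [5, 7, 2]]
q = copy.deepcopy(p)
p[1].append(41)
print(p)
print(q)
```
[[4, 2], [5, 7, 2, 41]]
[[4, 2], [5, 7, 2]]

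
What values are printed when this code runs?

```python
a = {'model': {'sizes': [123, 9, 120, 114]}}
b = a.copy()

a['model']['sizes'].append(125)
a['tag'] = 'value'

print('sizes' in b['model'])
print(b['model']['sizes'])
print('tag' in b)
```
True
[123, 9, 120, 114, 125]
False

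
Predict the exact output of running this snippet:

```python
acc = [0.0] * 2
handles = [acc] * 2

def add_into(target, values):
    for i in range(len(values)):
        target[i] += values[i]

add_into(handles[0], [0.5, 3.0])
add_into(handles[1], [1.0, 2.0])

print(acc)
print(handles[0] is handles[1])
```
[1.5, 5.0]
True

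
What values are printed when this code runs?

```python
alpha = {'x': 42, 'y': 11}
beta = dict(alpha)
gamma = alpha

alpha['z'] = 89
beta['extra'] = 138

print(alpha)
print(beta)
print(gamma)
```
{'x': 42, 'y': 11, 'z': 89}
{'x': 42, 'y': 11, 'extra': 138}
{'x': 42, 'y': 11, 'z': 89}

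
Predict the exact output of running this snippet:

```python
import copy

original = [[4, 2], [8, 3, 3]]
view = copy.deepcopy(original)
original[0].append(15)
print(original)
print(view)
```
[[4, 2, 15], [8, 3, 3]]
[[4, 2], [8, 3, 3]]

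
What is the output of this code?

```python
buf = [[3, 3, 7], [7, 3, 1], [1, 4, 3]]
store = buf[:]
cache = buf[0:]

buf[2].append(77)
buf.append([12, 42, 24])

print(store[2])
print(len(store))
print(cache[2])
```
[1, 4, 3, 77]
3
[1, 4, 3, 77]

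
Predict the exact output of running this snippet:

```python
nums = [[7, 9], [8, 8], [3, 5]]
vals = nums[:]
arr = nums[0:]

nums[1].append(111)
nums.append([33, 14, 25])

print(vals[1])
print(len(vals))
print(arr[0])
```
[8, 8, 111]
3
[7, 9]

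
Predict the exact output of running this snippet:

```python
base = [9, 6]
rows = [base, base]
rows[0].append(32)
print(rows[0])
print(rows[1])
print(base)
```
[9, 6, 32]
[9, 6, 32]
[9, 6, 32]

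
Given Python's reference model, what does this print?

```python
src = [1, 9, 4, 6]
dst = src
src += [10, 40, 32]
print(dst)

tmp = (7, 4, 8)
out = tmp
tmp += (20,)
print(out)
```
[1, 9, 4, 6, 10, 40, 32]
(7, 4, 8)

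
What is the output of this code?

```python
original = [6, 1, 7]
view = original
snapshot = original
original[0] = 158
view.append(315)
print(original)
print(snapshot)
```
[158, 1, 7, 315]
[158, 1, 7, 315]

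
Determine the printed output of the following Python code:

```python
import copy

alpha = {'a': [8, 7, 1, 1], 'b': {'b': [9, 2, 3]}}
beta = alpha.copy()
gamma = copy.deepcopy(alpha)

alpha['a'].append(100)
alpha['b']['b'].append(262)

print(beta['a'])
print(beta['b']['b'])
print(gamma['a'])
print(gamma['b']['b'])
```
[8, 7, 1, 1, 100]
[9, 2, 3, 262]
[8, 7, 1, 1]
[9, 2, 3]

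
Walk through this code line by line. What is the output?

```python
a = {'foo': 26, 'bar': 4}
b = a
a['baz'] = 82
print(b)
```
{'foo': 26, 'bar': 4, 'baz': 82}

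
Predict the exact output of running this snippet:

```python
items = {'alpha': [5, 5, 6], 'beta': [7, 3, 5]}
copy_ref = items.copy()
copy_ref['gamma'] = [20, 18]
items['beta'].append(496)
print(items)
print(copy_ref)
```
{'alpha': [5, 5, 6], 'beta': [7, 3, 5, 496]}
{'alpha': [5, 5, 6], 'beta': [7, 3, 5, 496], 'gamma': [20, 18]}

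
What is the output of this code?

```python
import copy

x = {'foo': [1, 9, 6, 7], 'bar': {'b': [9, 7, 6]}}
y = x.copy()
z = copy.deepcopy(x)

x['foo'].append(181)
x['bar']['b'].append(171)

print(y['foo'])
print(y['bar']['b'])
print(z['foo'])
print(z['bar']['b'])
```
[1, 9, 6, 7, 181]
[9, 7, 6, 171]
[1, 9, 6, 7]
[9, 7, 6]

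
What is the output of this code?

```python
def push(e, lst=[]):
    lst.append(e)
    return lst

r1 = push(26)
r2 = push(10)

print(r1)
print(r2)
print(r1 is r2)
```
[26, 10]
[26, 10]
True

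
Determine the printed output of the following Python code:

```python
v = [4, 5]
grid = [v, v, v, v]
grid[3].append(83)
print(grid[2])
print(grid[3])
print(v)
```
[4, 5, 83]
[4, 5, 83]
[4, 5, 83]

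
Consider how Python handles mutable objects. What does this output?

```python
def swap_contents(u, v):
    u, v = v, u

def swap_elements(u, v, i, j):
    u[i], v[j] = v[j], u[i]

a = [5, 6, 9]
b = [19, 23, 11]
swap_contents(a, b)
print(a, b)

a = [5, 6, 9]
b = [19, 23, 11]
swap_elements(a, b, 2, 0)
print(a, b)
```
[5, 6, 9] [19, 23, 11]
[5, 6, 19] [9, 23, 11]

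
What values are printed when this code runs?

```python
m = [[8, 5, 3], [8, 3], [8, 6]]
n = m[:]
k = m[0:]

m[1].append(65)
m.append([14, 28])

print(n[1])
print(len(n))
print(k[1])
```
[8, 3, 65]
3
[8, 3, 65]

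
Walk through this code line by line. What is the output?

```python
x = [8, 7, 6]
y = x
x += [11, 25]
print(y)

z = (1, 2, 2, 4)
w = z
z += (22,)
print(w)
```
[8, 7, 6, 11, 25]
(1, 2, 2, 4)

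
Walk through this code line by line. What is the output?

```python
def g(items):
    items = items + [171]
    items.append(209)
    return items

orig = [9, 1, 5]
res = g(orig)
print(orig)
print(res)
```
[9, 1, 5]
[9, 1, 5, 171, 209]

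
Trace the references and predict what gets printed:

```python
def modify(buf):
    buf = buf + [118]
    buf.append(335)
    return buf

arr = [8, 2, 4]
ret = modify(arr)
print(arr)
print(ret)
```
[8, 2, 4]
[8, 2, 4, 118, 335]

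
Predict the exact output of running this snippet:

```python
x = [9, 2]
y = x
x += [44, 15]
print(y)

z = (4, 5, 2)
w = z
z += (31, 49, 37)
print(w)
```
[9, 2, 44, 15]
(4, 5, 2)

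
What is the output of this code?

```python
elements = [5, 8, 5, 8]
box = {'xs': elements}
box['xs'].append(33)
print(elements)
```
[5, 8, 5, 8, 33]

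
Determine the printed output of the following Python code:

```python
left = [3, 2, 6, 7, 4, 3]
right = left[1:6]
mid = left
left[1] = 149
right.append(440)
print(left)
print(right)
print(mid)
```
[3, 149, 6, 7, 4, 3]
[2, 6, 7, 4, 3, 440]
[3, 149, 6, 7, 4, 3]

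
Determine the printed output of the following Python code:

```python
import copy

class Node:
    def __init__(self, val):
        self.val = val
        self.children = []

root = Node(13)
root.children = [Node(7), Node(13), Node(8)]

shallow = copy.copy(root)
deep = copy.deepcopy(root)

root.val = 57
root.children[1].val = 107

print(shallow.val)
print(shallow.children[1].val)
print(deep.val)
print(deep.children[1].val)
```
13
107
13
13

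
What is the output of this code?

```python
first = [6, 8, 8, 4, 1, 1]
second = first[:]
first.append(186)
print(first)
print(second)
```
[6, 8, 8, 4, 1, 1, 186]
[6, 8, 8, 4, 1, 1]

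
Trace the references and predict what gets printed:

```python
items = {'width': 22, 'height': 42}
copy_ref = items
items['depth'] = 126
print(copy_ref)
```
{'width': 22, 'height': 42, 'depth': 126}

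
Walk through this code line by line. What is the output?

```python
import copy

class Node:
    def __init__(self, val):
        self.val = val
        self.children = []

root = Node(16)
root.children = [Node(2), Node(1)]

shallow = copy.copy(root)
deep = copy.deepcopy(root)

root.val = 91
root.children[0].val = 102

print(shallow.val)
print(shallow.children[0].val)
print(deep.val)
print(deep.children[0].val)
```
16
102
16
2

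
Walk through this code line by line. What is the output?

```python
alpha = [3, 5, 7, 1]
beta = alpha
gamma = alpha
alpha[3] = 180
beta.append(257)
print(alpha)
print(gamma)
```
[3, 5, 7, 180, 257]
[3, 5, 7, 180, 257]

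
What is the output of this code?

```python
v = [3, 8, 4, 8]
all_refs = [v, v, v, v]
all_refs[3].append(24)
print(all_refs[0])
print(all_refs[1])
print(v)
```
[3, 8, 4, 8, 24]
[3, 8, 4, 8, 24]
[3, 8, 4, 8, 24]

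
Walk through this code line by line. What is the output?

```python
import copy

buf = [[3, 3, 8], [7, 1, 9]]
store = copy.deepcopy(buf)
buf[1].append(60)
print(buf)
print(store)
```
[[3, 3, 8], [7, 1, 9, 60]]
[[3, 3, 8], [7, 1, 9]]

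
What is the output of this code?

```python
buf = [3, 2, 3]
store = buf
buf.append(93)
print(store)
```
[3, 2, 3, 93]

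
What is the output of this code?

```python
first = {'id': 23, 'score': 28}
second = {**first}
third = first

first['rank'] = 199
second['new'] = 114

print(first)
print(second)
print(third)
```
{'id': 23, 'score': 28, 'rank': 199}
{'id': 23, 'score': 28, 'new': 114}
{'id': 23, 'score': 28, 'rank': 199}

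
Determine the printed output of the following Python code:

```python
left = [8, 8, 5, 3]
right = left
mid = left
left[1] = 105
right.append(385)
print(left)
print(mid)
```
[8, 105, 5, 3, 385]
[8, 105, 5, 3, 385]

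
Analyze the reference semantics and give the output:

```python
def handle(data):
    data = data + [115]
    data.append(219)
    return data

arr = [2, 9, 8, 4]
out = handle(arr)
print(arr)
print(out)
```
[2, 9, 8, 4]
[2, 9, 8, 4, 115, 219]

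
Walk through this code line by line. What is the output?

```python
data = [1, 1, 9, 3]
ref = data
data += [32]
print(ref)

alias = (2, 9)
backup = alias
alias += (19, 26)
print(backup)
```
[1, 1, 9, 3, 32]
(2, 9)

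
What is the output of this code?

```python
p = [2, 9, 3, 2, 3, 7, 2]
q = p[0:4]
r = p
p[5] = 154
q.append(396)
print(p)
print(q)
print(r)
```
[2, 9, 3, 2, 3, 154, 2]
[2, 9, 3, 2, 396]
[2, 9, 3, 2, 3, 154, 2]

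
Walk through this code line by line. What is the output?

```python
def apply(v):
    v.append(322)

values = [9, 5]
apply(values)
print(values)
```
[9, 5, 322]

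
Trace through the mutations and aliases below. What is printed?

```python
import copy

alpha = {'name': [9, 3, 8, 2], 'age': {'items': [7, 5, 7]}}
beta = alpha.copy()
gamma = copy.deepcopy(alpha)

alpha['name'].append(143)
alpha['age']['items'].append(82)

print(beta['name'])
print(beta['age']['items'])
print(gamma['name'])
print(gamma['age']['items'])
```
[9, 3, 8, 2, 143]
[7, 5, 7, 82]
[9, 3, 8, 2]
[7, 5, 7]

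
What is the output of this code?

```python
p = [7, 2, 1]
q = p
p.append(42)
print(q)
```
[7, 2, 1, 42]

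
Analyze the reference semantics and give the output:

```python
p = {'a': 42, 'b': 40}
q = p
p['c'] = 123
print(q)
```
{'a': 42, 'b': 40, 'c': 123}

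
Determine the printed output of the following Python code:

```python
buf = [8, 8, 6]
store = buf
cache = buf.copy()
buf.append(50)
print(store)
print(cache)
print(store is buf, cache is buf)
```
[8, 8, 6, 50]
[8, 8, 6]
True False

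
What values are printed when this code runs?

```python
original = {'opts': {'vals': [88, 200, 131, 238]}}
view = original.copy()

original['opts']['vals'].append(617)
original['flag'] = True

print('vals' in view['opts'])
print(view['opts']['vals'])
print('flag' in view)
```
True
[88, 200, 131, 238, 617]
False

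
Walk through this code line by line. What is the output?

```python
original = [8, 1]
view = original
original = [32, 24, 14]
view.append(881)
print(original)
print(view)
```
[32, 24, 14]
[8, 1, 881]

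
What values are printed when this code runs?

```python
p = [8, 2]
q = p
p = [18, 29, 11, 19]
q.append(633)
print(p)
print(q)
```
[18, 29, 11, 19]
[8, 2, 633]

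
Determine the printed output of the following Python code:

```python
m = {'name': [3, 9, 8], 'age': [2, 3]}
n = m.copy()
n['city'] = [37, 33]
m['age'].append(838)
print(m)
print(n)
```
{'name': [3, 9, 8], 'age': [2, 3, 838]}
{'name': [3, 9, 8], 'age': [2, 3, 838], 'city': [37, 33]}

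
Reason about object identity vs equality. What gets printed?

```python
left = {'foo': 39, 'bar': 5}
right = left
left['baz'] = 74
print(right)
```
{'foo': 39, 'bar': 5, 'baz': 74}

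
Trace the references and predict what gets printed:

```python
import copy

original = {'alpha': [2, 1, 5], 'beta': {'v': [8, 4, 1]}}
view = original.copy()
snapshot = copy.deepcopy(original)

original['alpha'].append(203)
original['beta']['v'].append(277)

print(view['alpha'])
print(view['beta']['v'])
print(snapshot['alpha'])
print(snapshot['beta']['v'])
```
[2, 1, 5, 203]
[8, 4, 1, 277]
[2, 1, 5]
[8, 4, 1]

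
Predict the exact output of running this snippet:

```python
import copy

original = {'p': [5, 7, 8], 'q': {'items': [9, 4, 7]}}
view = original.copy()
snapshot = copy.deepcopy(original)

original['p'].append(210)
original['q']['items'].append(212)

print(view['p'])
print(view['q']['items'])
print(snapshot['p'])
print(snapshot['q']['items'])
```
[5, 7, 8, 210]
[9, 4, 7, 212]
[5, 7, 8]
[9, 4, 7]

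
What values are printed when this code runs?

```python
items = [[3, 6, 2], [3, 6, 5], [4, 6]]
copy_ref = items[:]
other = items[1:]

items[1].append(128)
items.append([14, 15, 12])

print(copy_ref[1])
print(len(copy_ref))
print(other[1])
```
[3, 6, 5, 128]
3
[4, 6]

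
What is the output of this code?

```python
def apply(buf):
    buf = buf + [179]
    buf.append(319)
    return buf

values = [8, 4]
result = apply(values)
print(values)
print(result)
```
[8, 4]
[8, 4, 179, 319]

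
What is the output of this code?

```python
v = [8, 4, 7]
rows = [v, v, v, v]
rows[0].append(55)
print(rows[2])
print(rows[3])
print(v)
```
[8, 4, 7, 55]
[8, 4, 7, 55]
[8, 4, 7, 55]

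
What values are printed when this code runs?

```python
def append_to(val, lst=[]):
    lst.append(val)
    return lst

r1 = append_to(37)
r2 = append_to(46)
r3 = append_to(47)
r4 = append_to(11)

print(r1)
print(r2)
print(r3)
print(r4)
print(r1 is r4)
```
[37, 46, 47, 11]
[37, 46, 47, 11]
[37, 46, 47, 11]
[37, 46, 47, 11]
True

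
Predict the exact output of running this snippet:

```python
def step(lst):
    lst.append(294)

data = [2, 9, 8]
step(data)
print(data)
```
[2, 9, 8, 294]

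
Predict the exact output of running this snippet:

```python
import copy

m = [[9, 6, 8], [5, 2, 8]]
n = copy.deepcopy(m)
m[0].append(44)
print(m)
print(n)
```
[[9, 6, 8, 44], [5, 2, 8]]
[[9, 6, 8], [5, 2, 8]]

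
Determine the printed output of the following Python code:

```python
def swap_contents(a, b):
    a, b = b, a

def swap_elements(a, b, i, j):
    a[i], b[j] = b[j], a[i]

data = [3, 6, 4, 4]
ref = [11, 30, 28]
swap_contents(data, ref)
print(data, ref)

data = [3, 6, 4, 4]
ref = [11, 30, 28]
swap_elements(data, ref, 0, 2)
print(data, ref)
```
[3, 6, 4, 4] [11, 30, 28]
[28, 6, 4, 4] [11, 30, 3]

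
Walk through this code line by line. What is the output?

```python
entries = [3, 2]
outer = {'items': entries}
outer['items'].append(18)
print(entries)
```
[3, 2, 18]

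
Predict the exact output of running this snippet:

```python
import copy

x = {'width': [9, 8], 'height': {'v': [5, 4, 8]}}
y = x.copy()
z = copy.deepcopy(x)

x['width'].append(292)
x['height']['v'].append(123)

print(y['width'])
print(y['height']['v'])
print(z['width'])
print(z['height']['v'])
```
[9, 8, 292]
[5, 4, 8, 123]
[9, 8]
[5, 4, 8]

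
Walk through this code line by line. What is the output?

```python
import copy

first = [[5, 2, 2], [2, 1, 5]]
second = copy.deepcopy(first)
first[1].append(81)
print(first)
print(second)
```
[[5, 2, 2], [2, 1, 5, 81]]
[[5, 2, 2], [2, 1, 5]]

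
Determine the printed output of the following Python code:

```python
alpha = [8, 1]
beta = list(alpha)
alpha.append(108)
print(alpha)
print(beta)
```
[8, 1, 108]
[8, 1]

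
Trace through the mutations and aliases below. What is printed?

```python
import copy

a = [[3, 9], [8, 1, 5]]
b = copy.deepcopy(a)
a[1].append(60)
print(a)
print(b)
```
[[3, 9], [8, 1, 5, 60]]
[[3, 9], [8, 1, 5]]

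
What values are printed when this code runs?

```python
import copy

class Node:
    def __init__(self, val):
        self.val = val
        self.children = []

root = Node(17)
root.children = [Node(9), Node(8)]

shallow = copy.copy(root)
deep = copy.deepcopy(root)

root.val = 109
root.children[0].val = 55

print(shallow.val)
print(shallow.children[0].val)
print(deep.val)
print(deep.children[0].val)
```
17
55
17
9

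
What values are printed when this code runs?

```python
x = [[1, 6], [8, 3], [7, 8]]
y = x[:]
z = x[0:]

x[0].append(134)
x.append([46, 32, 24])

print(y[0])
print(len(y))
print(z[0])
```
[1, 6, 134]
3
[1, 6, 134]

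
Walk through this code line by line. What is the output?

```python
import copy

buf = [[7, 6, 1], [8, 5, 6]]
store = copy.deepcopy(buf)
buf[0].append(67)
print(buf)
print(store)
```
[[7, 6, 1, 67], [8, 5, 6]]
[[7, 6, 1], [8, 5, 6]]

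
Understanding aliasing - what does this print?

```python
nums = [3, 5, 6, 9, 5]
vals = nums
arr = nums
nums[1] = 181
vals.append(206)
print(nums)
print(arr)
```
[3, 181, 6, 9, 5, 206]
[3, 181, 6, 9, 5, 206]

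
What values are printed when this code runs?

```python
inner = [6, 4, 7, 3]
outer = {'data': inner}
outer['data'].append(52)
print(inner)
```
[6, 4, 7, 3, 52]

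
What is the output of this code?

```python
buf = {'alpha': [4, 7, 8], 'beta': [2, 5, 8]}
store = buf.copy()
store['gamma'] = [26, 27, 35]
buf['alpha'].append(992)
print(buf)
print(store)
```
{'alpha': [4, 7, 8, 992], 'beta': [2, 5, 8]}
{'alpha': [4, 7, 8, 992], 'beta': [2, 5, 8], 'gamma': [26, 27, 35]}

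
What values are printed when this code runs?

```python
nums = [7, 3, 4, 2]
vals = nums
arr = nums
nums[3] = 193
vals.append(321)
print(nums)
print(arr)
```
[7, 3, 4, 193, 321]
[7, 3, 4, 193, 321]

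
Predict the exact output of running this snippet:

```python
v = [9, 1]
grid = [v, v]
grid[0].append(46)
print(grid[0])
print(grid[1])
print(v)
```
[9, 1, 46]
[9, 1, 46]
[9, 1, 46]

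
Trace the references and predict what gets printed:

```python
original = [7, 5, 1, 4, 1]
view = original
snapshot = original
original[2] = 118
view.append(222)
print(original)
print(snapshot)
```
[7, 5, 118, 4, 1, 222]
[7, 5, 118, 4, 1, 222]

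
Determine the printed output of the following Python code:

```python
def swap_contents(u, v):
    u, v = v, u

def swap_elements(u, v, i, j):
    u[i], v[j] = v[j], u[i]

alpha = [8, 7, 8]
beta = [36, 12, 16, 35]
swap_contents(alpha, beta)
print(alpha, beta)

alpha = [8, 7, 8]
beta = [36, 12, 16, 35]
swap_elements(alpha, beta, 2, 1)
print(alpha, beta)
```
[8, 7, 8] [36, 12, 16, 35]
[8, 7, 12] [36, 8, 16, 35]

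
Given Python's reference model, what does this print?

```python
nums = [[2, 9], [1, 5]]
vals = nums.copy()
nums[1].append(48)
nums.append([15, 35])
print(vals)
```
[[2, 9], [1, 5, 48]]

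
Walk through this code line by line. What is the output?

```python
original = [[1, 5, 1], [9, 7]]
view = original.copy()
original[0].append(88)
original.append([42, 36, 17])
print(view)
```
[[1, 5, 1, 88], [9, 7]]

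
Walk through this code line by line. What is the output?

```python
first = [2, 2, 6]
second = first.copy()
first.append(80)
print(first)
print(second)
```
[2, 2, 6, 80]
[2, 2, 6]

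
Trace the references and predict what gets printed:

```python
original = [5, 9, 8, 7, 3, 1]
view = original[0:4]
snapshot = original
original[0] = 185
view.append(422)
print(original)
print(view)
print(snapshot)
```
[185, 9, 8, 7, 3, 1]
[5, 9, 8, 7, 422]
[185, 9, 8, 7, 3, 1]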